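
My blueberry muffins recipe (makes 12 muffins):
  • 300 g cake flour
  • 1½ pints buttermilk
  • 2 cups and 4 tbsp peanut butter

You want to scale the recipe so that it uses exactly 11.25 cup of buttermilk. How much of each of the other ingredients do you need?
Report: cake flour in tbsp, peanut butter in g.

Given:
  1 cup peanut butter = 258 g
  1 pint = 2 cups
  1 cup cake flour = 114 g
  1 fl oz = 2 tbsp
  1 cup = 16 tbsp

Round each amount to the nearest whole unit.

The original recipe has 3 cup of buttermilk, so the scaling factor is 11.25 ÷ 3 = 15/4 = 3.75.
cake flour: 300 g × 15/4 ÷ 114 g/cup × 16 tbsp/cup ≈ 158 tbsp
peanut butter: (2 cup + 4 tbsp = 2.25 cup) × 15/4 × 258 g/cup ≈ 2177 g

cake flour: 158 tbsp; peanut butter: 2177 g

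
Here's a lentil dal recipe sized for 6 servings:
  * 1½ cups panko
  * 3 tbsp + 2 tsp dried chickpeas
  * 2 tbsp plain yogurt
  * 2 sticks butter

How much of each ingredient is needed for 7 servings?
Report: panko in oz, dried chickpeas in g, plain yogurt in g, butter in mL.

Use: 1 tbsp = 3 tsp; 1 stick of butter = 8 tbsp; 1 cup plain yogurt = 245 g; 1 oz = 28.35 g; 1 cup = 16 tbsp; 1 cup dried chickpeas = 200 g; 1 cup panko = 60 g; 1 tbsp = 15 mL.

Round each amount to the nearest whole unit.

panko: 4 oz; dried chickpeas: 53 g; plain yogurt: 36 g; butter: 280 mL

Scaling factor: 7/6.
panko: 1.5 cup × 7/6 × 60 g/cup ÷ 28.35 g/oz ≈ 4 oz
dried chickpeas: (3 tbsp + 2 tsp = 11/3 tbsp) × 7/6 ÷ 16 tbsp/cup × 200 g/cup ≈ 53 g
plain yogurt: 2 tbsp × 7/6 ÷ 16 tbsp/cup × 245 g/cup ≈ 36 g
butter: 2 stick × 7/6 × 8 tbsp/stick × 15 mL/tbsp = 280 mL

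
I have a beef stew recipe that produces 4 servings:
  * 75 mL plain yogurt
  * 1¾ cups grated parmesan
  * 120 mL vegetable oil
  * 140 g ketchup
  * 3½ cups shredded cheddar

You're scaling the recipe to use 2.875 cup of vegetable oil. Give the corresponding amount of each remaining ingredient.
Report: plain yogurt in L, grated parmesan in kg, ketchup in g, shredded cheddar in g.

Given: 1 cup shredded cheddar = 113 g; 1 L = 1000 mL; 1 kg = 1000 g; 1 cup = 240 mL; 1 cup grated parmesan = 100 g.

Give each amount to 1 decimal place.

The original recipe has 0.5 cup of vegetable oil, so the scaling factor is 2.875 ÷ 0.5 = 23/4 = 5.75.
plain yogurt: 75 mL × 23/4 ÷ 1000 mL/L ≈ 0.4 L
grated parmesan: 1.75 cup × 23/4 × 100 g/cup ÷ 1000 g/kg ≈ 1.0 kg
ketchup: 140 g × 23/4 = 805.0 g
shredded cheddar: 3.5 cup × 23/4 × 113 g/cup ≈ 2274.1 g

plain yogurt: 0.4 L; grated parmesan: 1.0 kg; ketchup: 805.0 g; shredded cheddar: 2274.1 g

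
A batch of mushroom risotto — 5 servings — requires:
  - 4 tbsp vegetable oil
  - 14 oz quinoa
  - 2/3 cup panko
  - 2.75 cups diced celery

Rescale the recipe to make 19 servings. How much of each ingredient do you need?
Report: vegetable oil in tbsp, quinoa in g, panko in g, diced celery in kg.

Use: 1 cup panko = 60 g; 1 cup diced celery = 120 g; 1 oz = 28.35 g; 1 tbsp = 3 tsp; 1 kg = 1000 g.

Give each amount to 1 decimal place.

Scaling factor: 19/5 = 3.8.
vegetable oil: 4 tbsp × 19/5 = 15.2 tbsp
quinoa: 14 oz × 19/5 × 28.35 g/oz ≈ 1508.2 g
panko: 2/3 cup × 19/5 × 60 g/cup = 152.0 g
diced celery: 2.75 cup × 19/5 × 120 g/cup ÷ 1000 g/kg ≈ 1.3 kg

vegetable oil: 15.2 tbsp; quinoa: 1508.2 g; panko: 152.0 g; diced celery: 1.3 kg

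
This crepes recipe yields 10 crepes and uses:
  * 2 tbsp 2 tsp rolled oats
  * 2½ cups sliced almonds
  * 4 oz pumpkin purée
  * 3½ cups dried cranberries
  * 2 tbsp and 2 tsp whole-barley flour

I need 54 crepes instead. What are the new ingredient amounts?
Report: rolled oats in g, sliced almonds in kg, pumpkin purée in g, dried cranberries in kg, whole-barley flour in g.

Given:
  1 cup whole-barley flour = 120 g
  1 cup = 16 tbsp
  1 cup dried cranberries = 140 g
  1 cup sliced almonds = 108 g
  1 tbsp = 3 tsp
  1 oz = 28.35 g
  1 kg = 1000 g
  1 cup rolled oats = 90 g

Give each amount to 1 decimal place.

Scaling factor: 54/10 = 27/5 = 5.4.
rolled oats: (2 tbsp + 2 tsp = 8/3 tbsp) × 27/5 ÷ 16 tbsp/cup × 90 g/cup = 81.0 g
sliced almonds: 2.5 cup × 27/5 × 108 g/cup ÷ 1000 g/kg ≈ 1.5 kg
pumpkin purée: 4 oz × 27/5 × 28.35 g/oz ≈ 612.4 g
dried cranberries: 3.5 cup × 27/5 × 140 g/cup ÷ 1000 g/kg ≈ 2.6 kg
whole-barley flour: (2 tbsp + 2 tsp = 8/3 tbsp) × 27/5 ÷ 16 tbsp/cup × 120 g/cup = 108.0 g

rolled oats: 81.0 g; sliced almonds: 1.5 kg; pumpkin purée: 612.4 g; dried cranberries: 2.6 kg; whole-barley flour: 108.0 g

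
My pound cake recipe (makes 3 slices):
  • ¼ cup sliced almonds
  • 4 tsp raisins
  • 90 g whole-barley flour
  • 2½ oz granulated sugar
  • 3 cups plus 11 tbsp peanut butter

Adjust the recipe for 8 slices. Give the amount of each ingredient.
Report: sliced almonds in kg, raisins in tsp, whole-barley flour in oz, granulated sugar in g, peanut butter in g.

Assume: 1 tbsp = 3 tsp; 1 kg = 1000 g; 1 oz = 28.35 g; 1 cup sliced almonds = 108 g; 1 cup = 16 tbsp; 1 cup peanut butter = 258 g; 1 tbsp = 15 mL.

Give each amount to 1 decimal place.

Scaling factor: 8/3.
sliced almonds: 0.25 cup × 8/3 × 108 g/cup ÷ 1000 g/kg ≈ 0.1 kg
raisins: 4 tsp × 8/3 ≈ 10.7 tsp
whole-barley flour: 90 g × 8/3 ÷ 28.35 g/oz ≈ 8.5 oz
granulated sugar: 2.5 oz × 8/3 × 28.35 g/oz = 189.0 g
peanut butter: (3 cup + 11 tbsp = 3.6875 cup) × 8/3 × 258 g/cup = 2537.0 g

sliced almonds: 0.1 kg; raisins: 10.7 tsp; whole-barley flour: 8.5 oz; granulated sugar: 189.0 g; peanut butter: 2537.0 g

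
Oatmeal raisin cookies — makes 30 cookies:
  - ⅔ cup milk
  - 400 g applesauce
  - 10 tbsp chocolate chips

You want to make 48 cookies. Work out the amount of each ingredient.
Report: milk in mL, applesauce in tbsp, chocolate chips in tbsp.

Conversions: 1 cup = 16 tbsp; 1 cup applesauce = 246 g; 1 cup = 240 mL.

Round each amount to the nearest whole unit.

Scaling factor: 48/30 = 8/5 = 1.6.
milk: 2/3 cup × 8/5 × 240 mL/cup = 256 mL
applesauce: 400 g × 8/5 ÷ 246 g/cup × 16 tbsp/cup ≈ 42 tbsp
chocolate chips: 10 tbsp × 8/5 = 16 tbsp

milk: 256 mL; applesauce: 42 tbsp; chocolate chips: 16 tbsp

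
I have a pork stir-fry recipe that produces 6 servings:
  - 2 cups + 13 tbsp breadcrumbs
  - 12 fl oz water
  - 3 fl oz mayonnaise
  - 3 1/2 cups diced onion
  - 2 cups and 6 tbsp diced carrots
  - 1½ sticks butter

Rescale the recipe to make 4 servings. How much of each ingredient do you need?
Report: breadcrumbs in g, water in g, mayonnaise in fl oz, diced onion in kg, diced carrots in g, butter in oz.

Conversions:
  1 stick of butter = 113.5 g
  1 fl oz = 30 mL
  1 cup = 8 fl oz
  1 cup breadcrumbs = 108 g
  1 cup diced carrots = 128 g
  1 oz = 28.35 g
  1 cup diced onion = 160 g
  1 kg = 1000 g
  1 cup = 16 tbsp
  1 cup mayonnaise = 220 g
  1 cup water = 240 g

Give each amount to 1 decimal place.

Scaling factor: 4/6 = 2/3.
breadcrumbs: (2 cup + 13 tbsp = 2.8125 cup) × 2/3 × 108 g/cup = 202.5 g
water: 12 fl oz × 2/3 ÷ 8 fl oz/cup × 240 g/cup = 240.0 g
mayonnaise: 3 fl oz × 2/3 = 2.0 fl oz
diced onion: 3.5 cup × 2/3 × 160 g/cup ÷ 1000 g/kg ≈ 0.4 kg
diced carrots: (2 cup + 6 tbsp = 2.375 cup) × 2/3 × 128 g/cup ≈ 202.7 g
butter: 1.5 stick × 2/3 × 113.5 g/stick ÷ 28.35 g/oz ≈ 4.0 oz

breadcrumbs: 202.5 g; water: 240.0 g; mayonnaise: 2.0 fl oz; diced onion: 0.4 kg; diced carrots: 202.7 g; butter: 4.0 oz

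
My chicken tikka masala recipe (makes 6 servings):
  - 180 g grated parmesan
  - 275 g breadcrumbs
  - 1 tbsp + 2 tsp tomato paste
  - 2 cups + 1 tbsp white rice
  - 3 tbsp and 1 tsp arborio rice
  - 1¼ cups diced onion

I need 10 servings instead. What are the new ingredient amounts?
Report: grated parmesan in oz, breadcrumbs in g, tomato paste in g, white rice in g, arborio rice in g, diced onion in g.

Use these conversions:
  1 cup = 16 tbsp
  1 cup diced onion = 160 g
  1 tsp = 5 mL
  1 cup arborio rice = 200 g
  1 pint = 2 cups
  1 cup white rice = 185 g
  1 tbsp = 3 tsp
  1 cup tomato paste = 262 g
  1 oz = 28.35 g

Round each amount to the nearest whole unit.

Scaling factor: 10/6 = 5/3.
grated parmesan: 180 g × 5/3 ÷ 28.35 g/oz ≈ 11 oz
breadcrumbs: 275 g × 5/3 ≈ 458 g
tomato paste: (1 tbsp + 2 tsp = 5/3 tbsp) × 5/3 ÷ 16 tbsp/cup × 262 g/cup ≈ 45 g
white rice: (2 cup + 1 tbsp = 2.0625 cup) × 5/3 × 185 g/cup ≈ 636 g
arborio rice: (3 tbsp + 1 tsp = 10/3 tbsp) × 5/3 ÷ 16 tbsp/cup × 200 g/cup ≈ 69 g
diced onion: 1.25 cup × 5/3 × 160 g/cup ≈ 333 g

grated parmesan: 11 oz; breadcrumbs: 458 g; tomato paste: 45 g; white rice: 636 g; arborio rice: 69 g; diced onion: 333 g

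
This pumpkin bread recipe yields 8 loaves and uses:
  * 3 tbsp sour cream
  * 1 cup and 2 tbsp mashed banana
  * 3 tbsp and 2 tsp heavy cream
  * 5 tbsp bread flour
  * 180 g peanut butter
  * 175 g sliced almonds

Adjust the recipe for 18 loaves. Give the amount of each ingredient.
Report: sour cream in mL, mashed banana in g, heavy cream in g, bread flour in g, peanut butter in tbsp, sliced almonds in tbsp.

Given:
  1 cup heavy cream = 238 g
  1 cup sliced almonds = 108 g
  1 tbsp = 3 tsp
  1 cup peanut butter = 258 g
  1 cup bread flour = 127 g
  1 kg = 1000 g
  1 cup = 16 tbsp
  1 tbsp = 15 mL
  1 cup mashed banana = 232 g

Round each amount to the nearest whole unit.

sour cream: 101 mL; mashed banana: 587 g; heavy cream: 123 g; bread flour: 89 g; peanut butter: 25 tbsp; sliced almonds: 58 tbsp

Scaling factor: 18/8 = 9/4 = 2.25.
sour cream: 3 tbsp × 9/4 × 15 mL/tbsp ≈ 101 mL
mashed banana: (1 cup + 2 tbsp = 1.125 cup) × 9/4 × 232 g/cup ≈ 587 g
heavy cream: (3 tbsp + 2 tsp = 11/3 tbsp) × 9/4 ÷ 16 tbsp/cup × 238 g/cup ≈ 123 g
bread flour: 5 tbsp × 9/4 ÷ 16 tbsp/cup × 127 g/cup ≈ 89 g
peanut butter: 180 g × 9/4 ÷ 258 g/cup × 16 tbsp/cup ≈ 25 tbsp
sliced almonds: 175 g × 9/4 ÷ 108 g/cup × 16 tbsp/cup ≈ 58 tbsp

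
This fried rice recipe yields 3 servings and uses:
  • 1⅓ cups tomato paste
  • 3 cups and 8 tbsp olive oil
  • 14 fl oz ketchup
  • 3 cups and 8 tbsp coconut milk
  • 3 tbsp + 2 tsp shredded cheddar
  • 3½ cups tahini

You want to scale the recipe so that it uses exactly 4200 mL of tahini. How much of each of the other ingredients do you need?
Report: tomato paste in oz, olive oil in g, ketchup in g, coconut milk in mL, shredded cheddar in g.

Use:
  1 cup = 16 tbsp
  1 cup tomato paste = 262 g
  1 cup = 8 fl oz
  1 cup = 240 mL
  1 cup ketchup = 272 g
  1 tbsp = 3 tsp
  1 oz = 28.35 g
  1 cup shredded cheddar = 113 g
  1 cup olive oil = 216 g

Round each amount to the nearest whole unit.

The original recipe has 840 mL of tahini, so the scaling factor is 4200 ÷ 840 = 5.
tomato paste: 4/3 cup × 5 × 262 g/cup ÷ 28.35 g/oz ≈ 62 oz
olive oil: (3 cup + 8 tbsp = 3.5 cup) × 5 × 216 g/cup = 3780 g
ketchup: 14 fl oz × 5 ÷ 8 fl oz/cup × 272 g/cup = 2380 g
coconut milk: (3 cup + 8 tbsp = 3.5 cup) × 5 × 240 mL/cup = 4200 mL
shredded cheddar: (3 tbsp + 2 tsp = 11/3 tbsp) × 5 ÷ 16 tbsp/cup × 113 g/cup ≈ 129 g

tomato paste: 62 oz; olive oil: 3780 g; ketchup: 2380 g; coconut milk: 4200 mL; shredded cheddar: 129 g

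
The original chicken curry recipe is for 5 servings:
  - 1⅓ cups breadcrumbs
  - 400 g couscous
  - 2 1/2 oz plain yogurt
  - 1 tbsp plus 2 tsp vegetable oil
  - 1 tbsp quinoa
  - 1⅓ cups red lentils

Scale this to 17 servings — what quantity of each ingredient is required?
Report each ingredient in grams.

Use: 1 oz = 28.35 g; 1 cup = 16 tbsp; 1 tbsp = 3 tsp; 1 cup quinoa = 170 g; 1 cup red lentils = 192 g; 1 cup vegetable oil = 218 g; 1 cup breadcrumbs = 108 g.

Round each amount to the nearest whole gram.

Scaling factor: 17/5 = 3.4.
breadcrumbs: 4/3 cup × 17/5 × 108 g/cup ≈ 490 g
couscous: 400 g × 17/5 = 1360 g
plain yogurt: 2.5 oz × 17/5 × 28.35 g/oz ≈ 241 g
vegetable oil: (1 tbsp + 2 tsp = 5/3 tbsp) × 17/5 ÷ 16 tbsp/cup × 218 g/cup ≈ 77 g
quinoa: 1 tbsp × 17/5 ÷ 16 tbsp/cup × 170 g/cup ≈ 36 g
red lentils: 4/3 cup × 17/5 × 192 g/cup ≈ 870 g

breadcrumbs: 490 g; couscous: 1360 g; plain yogurt: 241 g; vegetable oil: 77 g; quinoa: 36 g; red lentils: 870 g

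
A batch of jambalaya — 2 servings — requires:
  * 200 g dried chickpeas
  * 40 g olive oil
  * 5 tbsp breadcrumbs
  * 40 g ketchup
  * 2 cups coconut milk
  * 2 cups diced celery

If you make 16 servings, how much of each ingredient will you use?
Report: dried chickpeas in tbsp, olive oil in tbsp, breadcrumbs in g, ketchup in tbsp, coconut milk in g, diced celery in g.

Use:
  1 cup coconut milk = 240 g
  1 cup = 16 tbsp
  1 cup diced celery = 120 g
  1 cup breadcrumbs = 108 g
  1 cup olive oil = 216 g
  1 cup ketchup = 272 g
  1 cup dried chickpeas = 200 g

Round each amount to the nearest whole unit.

dried chickpeas: 128 tbsp; olive oil: 24 tbsp; breadcrumbs: 270 g; ketchup: 19 tbsp; coconut milk: 3840 g; diced celery: 1920 g

Scaling factor: 16/2 = 8.
dried chickpeas: 200 g × 8 ÷ 200 g/cup × 16 tbsp/cup = 128 tbsp
olive oil: 40 g × 8 ÷ 216 g/cup × 16 tbsp/cup ≈ 24 tbsp
breadcrumbs: 5 tbsp × 8 ÷ 16 tbsp/cup × 108 g/cup = 270 g
ketchup: 40 g × 8 ÷ 272 g/cup × 16 tbsp/cup ≈ 19 tbsp
coconut milk: 2 cup × 8 × 240 g/cup = 3840 g
diced celery: 2 cup × 8 × 120 g/cup = 1920 g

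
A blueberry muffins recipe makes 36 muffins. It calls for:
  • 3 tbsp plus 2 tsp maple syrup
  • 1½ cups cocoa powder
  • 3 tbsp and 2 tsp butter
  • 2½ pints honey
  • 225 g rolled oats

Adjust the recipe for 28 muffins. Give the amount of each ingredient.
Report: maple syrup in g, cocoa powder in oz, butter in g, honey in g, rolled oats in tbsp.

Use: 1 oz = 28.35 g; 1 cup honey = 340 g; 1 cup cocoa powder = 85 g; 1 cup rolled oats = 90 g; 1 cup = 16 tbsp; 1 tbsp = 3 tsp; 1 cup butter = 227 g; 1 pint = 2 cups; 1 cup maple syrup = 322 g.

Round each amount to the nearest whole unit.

maple syrup: 57 g; cocoa powder: 3 oz; butter: 40 g; honey: 1322 g; rolled oats: 31 tbsp

Scaling factor: 28/36 = 7/9.
maple syrup: (3 tbsp + 2 tsp = 11/3 tbsp) × 7/9 ÷ 16 tbsp/cup × 322 g/cup ≈ 57 g
cocoa powder: 1.5 cup × 7/9 × 85 g/cup ÷ 28.35 g/oz ≈ 3 oz
butter: (3 tbsp + 2 tsp = 11/3 tbsp) × 7/9 ÷ 16 tbsp/cup × 227 g/cup ≈ 40 g
honey: 2.5 pint × 7/9 × 2 cup/pint × 340 g/cup ≈ 1322 g
rolled oats: 225 g × 7/9 ÷ 90 g/cup × 16 tbsp/cup ≈ 31 tbsp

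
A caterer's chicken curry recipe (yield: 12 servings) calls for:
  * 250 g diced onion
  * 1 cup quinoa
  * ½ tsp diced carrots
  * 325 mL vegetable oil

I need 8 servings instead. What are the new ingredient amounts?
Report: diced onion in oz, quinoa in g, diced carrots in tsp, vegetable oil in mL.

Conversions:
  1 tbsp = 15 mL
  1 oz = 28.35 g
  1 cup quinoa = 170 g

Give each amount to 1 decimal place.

Scaling factor: 8/12 = 2/3.
diced onion: 250 g × 2/3 ÷ 28.35 g/oz ≈ 5.9 oz
quinoa: 1 cup × 2/3 × 170 g/cup ≈ 113.3 g
diced carrots: 0.5 tsp × 2/3 ≈ 0.3 tsp
vegetable oil: 325 mL × 2/3 ≈ 216.7 mL

diced onion: 5.9 oz; quinoa: 113.3 g; diced carrots: 0.3 tsp; vegetable oil: 216.7 mL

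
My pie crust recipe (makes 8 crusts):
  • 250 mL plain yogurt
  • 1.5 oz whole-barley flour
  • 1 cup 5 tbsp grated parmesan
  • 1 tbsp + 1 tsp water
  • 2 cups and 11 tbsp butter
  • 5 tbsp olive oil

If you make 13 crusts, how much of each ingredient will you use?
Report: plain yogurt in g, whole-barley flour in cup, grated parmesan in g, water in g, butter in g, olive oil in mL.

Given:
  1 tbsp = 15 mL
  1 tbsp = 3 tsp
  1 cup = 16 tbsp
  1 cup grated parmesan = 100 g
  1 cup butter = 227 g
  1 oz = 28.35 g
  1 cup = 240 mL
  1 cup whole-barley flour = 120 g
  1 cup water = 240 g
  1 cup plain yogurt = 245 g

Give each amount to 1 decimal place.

Scaling factor: 13/8 = 1.625.
plain yogurt: 250 mL × 13/8 ÷ 240 mL/cup × 245 g/cup ≈ 414.7 g
whole-barley flour: 1.5 oz × 13/8 × 28.35 g/oz ÷ 120 g/cup ≈ 0.6 cup
grated parmesan: (1 cup + 5 tbsp = 1.3125 cup) × 13/8 × 100 g/cup ≈ 213.3 g
water: (1 tbsp + 1 tsp = 4/3 tbsp) × 13/8 ÷ 16 tbsp/cup × 240 g/cup = 32.5 g
butter: (2 cup + 11 tbsp = 2.6875 cup) × 13/8 × 227 g/cup ≈ 991.4 g
olive oil: 5 tbsp × 13/8 × 15 mL/tbsp ≈ 121.9 mL

plain yogurt: 414.7 g; whole-barley flour: 0.6 cup; grated parmesan: 213.3 g; water: 32.5 g; butter: 991.4 g; olive oil: 121.9 mL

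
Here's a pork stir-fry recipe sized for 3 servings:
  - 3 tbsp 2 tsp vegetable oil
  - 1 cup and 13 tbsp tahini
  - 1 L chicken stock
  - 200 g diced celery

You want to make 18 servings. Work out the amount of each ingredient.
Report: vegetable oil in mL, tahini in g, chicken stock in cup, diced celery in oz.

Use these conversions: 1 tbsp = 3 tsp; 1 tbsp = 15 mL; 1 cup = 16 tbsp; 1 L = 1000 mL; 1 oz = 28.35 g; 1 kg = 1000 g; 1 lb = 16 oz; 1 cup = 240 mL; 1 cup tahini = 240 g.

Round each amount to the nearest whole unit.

Scaling factor: 18/3 = 6.
vegetable oil: (3 tbsp + 2 tsp = 11/3 tbsp) × 6 × 15 mL/tbsp = 330 mL
tahini: (1 cup + 13 tbsp = 1.8125 cup) × 6 × 240 g/cup = 2610 g
chicken stock: 1 L × 6 × 1000 mL/L ÷ 240 mL/cup = 25 cup
diced celery: 200 g × 6 ÷ 28.35 g/oz ≈ 42 oz

vegetable oil: 330 mL; tahini: 2610 g; chicken stock: 25 cup; diced celery: 42 oz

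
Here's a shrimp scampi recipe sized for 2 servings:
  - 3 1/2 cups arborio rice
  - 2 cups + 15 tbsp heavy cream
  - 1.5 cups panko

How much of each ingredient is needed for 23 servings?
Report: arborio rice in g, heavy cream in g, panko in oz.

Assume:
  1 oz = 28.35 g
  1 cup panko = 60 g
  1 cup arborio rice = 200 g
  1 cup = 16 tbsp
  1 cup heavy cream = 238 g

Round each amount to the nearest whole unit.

arborio rice: 8050 g; heavy cream: 8040 g; panko: 37 oz

Scaling factor: 23/2 = 11.5.
arborio rice: 3.5 cup × 23/2 × 200 g/cup = 8050 g
heavy cream: (2 cup + 15 tbsp = 2.9375 cup) × 23/2 × 238 g/cup ≈ 8040 g
panko: 1.5 cup × 23/2 × 60 g/cup ÷ 28.35 g/oz ≈ 37 oz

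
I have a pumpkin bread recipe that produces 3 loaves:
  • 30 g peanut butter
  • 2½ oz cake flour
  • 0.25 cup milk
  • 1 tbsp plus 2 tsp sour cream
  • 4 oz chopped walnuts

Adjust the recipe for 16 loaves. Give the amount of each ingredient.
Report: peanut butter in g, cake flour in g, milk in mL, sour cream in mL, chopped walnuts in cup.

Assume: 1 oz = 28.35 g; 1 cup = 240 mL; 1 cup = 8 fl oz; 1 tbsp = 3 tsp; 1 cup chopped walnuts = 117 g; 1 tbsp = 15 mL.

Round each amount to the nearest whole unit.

peanut butter: 160 g; cake flour: 378 g; milk: 320 mL; sour cream: 133 mL; chopped walnuts: 5 cup

Scaling factor: 16/3.
peanut butter: 30 g × 16/3 = 160 g
cake flour: 2.5 oz × 16/3 × 28.35 g/oz = 378 g
milk: 0.25 cup × 16/3 × 240 mL/cup = 320 mL
sour cream: (1 tbsp + 2 tsp = 5/3 tbsp) × 16/3 × 15 mL/tbsp ≈ 133 mL
chopped walnuts: 4 oz × 16/3 × 28.35 g/oz ÷ 117 g/cup ≈ 5 cup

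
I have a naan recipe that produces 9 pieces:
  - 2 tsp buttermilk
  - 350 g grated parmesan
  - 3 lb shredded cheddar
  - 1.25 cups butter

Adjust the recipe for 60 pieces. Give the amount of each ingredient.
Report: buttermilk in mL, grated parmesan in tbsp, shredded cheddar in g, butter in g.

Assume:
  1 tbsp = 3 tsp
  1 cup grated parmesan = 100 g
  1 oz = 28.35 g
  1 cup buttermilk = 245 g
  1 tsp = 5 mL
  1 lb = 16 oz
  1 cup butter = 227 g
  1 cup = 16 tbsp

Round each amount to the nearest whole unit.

buttermilk: 67 mL; grated parmesan: 373 tbsp; shredded cheddar: 9072 g; butter: 1892 g

Scaling factor: 60/9 = 20/3.
buttermilk: 2 tsp × 20/3 × 5 mL/tsp ≈ 67 mL
grated parmesan: 350 g × 20/3 ÷ 100 g/cup × 16 tbsp/cup ≈ 373 tbsp
shredded cheddar: 3 lb × 20/3 × 16 oz/lb × 28.35 g/oz = 9072 g
butter: 1.25 cup × 20/3 × 227 g/cup ≈ 1892 g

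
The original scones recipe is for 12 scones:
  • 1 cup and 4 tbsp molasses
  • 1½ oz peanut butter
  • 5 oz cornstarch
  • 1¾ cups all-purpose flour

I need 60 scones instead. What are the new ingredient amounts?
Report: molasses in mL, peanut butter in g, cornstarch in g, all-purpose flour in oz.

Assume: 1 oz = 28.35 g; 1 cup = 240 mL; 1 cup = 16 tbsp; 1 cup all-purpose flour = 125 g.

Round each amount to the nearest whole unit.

Scaling factor: 60/12 = 5.
molasses: (1 cup + 4 tbsp = 1.25 cup) × 5 × 240 mL/cup = 1500 mL
peanut butter: 1.5 oz × 5 × 28.35 g/oz ≈ 213 g
cornstarch: 5 oz × 5 × 28.35 g/oz ≈ 709 g
all-purpose flour: 1.75 cup × 5 × 125 g/cup ÷ 28.35 g/oz ≈ 39 oz

molasses: 1500 mL; peanut butter: 213 g; cornstarch: 709 g; all-purpose flour: 39 oz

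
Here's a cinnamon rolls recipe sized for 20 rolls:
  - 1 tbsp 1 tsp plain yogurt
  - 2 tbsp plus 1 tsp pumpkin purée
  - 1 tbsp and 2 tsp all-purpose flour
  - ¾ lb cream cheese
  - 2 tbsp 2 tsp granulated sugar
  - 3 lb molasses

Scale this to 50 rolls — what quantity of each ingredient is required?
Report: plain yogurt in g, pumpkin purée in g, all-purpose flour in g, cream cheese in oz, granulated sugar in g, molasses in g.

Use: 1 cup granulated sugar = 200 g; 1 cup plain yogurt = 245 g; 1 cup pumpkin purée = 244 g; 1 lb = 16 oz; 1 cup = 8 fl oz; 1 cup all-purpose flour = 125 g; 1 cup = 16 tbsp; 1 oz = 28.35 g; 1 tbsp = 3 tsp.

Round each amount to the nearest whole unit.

plain yogurt: 51 g; pumpkin purée: 89 g; all-purpose flour: 33 g; cream cheese: 30 oz; granulated sugar: 83 g; molasses: 3402 g

Scaling factor: 50/20 = 5/2 = 2.5.
plain yogurt: (1 tbsp + 1 tsp = 4/3 tbsp) × 5/2 ÷ 16 tbsp/cup × 245 g/cup ≈ 51 g
pumpkin purée: (2 tbsp + 1 tsp = 7/3 tbsp) × 5/2 ÷ 16 tbsp/cup × 244 g/cup ≈ 89 g
all-purpose flour: (1 tbsp + 2 tsp = 5/3 tbsp) × 5/2 ÷ 16 tbsp/cup × 125 g/cup ≈ 33 g
cream cheese: 0.75 lb × 5/2 × 16 oz/lb = 30 oz
granulated sugar: (2 tbsp + 2 tsp = 8/3 tbsp) × 5/2 ÷ 16 tbsp/cup × 200 g/cup ≈ 83 g
molasses: 3 lb × 5/2 × 16 oz/lb × 28.35 g/oz = 3402 g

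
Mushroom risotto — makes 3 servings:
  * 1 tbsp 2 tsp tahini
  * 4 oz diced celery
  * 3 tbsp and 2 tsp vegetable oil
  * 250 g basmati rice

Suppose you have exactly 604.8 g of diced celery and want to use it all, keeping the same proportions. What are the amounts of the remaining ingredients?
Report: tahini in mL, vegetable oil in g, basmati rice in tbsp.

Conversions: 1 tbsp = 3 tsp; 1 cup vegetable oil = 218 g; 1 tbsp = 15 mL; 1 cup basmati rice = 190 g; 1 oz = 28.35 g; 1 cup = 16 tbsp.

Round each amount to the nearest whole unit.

tahini: 133 mL; vegetable oil: 266 g; basmati rice: 112 tbsp

The original recipe has 113.4 g of diced celery, so the scaling factor is 604.8 ÷ 113.4 = 16/3.
tahini: (1 tbsp + 2 tsp = 5/3 tbsp) × 16/3 × 15 mL/tbsp ≈ 133 mL
vegetable oil: (3 tbsp + 2 tsp = 11/3 tbsp) × 16/3 ÷ 16 tbsp/cup × 218 g/cup ≈ 266 g
basmati rice: 250 g × 16/3 ÷ 190 g/cup × 16 tbsp/cup ≈ 112 tbsp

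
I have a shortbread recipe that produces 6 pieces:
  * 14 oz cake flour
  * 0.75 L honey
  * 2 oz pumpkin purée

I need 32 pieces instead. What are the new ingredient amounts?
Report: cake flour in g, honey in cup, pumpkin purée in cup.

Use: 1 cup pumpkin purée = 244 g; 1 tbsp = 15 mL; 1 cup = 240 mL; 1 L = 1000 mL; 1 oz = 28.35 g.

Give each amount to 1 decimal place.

cake flour: 2116.8 g; honey: 16.7 cup; pumpkin purée: 1.2 cup

Scaling factor: 32/6 = 16/3.
cake flour: 14 oz × 16/3 × 28.35 g/oz = 2116.8 g
honey: 0.75 L × 16/3 × 1000 mL/L ÷ 240 mL/cup ≈ 16.7 cup
pumpkin purée: 2 oz × 16/3 × 28.35 g/oz ÷ 244 g/cup ≈ 1.2 cup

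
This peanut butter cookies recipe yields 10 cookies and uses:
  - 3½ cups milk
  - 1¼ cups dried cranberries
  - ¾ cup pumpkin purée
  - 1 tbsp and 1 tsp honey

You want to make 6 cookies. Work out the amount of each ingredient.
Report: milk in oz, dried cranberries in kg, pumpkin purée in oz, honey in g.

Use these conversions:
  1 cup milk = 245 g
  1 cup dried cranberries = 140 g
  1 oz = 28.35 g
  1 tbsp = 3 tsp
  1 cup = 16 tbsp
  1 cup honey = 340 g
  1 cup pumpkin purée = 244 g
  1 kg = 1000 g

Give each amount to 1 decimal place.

milk: 18.1 oz; dried cranberries: 0.1 kg; pumpkin purée: 3.9 oz; honey: 17.0 g

Scaling factor: 6/10 = 3/5 = 0.6.
milk: 3.5 cup × 3/5 × 245 g/cup ÷ 28.35 g/oz ≈ 18.1 oz
dried cranberries: 1.25 cup × 3/5 × 140 g/cup ÷ 1000 g/kg ≈ 0.1 kg
pumpkin purée: 0.75 cup × 3/5 × 244 g/cup ÷ 28.35 g/oz ≈ 3.9 oz
honey: (1 tbsp + 1 tsp = 4/3 tbsp) × 3/5 ÷ 16 tbsp/cup × 340 g/cup = 17.0 g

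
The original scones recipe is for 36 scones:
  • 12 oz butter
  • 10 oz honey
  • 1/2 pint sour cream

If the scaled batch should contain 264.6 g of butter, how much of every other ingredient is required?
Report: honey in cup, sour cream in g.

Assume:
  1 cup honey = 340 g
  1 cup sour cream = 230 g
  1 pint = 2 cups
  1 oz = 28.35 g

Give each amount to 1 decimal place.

honey: 0.6 cup; sour cream: 178.9 g

The original recipe has 340.2 g of butter, so the scaling factor is 264.6 ÷ 340.2 = 7/9.
honey: 10 oz × 7/9 × 28.35 g/oz ÷ 340 g/cup ≈ 0.6 cup
sour cream: 0.5 pint × 7/9 × 2 cup/pint × 230 g/cup ≈ 178.9 g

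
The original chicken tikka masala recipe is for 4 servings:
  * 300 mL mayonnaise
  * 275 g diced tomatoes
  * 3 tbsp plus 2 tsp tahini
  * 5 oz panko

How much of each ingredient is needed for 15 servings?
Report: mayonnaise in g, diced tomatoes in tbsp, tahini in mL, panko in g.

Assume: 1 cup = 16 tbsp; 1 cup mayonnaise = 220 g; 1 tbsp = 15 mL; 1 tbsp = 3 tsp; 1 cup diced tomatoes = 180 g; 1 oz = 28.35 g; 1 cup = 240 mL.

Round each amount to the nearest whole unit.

mayonnaise: 1031 g; diced tomatoes: 92 tbsp; tahini: 206 mL; panko: 532 g

Scaling factor: 15/4 = 3.75.
mayonnaise: 300 mL × 15/4 ÷ 240 mL/cup × 220 g/cup ≈ 1031 g
diced tomatoes: 275 g × 15/4 ÷ 180 g/cup × 16 tbsp/cup ≈ 92 tbsp
tahini: (3 tbsp + 2 tsp = 11/3 tbsp) × 15/4 × 15 mL/tbsp ≈ 206 mL
panko: 5 oz × 15/4 × 28.35 g/oz ≈ 532 g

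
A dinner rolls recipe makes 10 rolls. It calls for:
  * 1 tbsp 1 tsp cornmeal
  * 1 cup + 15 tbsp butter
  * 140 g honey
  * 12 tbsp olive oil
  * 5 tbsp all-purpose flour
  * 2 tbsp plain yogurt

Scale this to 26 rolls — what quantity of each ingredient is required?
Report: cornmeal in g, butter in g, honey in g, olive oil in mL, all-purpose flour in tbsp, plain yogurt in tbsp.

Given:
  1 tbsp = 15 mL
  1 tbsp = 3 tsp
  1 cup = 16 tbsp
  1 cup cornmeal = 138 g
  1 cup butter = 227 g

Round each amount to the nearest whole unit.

Scaling factor: 26/10 = 13/5 = 2.6.
cornmeal: (1 tbsp + 1 tsp = 4/3 tbsp) × 13/5 ÷ 16 tbsp/cup × 138 g/cup ≈ 30 g
butter: (1 cup + 15 tbsp = 1.9375 cup) × 13/5 × 227 g/cup ≈ 1144 g
honey: 140 g × 13/5 = 364 g
olive oil: 12 tbsp × 13/5 × 15 mL/tbsp = 468 mL
all-purpose flour: 5 tbsp × 13/5 = 13 tbsp
plain yogurt: 2 tbsp × 13/5 ≈ 5 tbsp

cornmeal: 30 g; butter: 1144 g; honey: 364 g; olive oil: 468 mL; all-purpose flour: 13 tbsp; plain yogurt: 5 tbsp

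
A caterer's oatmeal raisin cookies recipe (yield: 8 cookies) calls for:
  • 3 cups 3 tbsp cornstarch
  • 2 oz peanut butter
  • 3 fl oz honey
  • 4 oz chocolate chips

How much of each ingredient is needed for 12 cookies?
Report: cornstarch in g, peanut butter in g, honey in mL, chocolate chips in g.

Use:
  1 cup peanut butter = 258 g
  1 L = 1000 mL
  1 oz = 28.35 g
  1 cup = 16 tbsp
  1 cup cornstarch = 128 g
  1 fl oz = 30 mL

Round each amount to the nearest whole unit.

cornstarch: 612 g; peanut butter: 85 g; honey: 135 mL; chocolate chips: 170 g

Scaling factor: 12/8 = 3/2 = 1.5.
cornstarch: (3 cup + 3 tbsp = 3.1875 cup) × 3/2 × 128 g/cup = 612 g
peanut butter: 2 oz × 3/2 × 28.35 g/oz ≈ 85 g
honey: 3 fl oz × 3/2 × 30 mL/fl oz = 135 mL
chocolate chips: 4 oz × 3/2 × 28.35 g/oz ≈ 170 g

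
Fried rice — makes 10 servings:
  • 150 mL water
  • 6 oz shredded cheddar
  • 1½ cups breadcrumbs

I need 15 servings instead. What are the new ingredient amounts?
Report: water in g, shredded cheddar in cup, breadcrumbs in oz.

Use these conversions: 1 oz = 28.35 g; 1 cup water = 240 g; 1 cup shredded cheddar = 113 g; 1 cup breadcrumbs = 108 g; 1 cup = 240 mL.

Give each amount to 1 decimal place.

Scaling factor: 15/10 = 3/2 = 1.5.
water: 150 mL × 3/2 ÷ 240 mL/cup × 240 g/cup = 225.0 g
shredded cheddar: 6 oz × 3/2 × 28.35 g/oz ÷ 113 g/cup ≈ 2.3 cup
breadcrumbs: 1.5 cup × 3/2 × 108 g/cup ÷ 28.35 g/oz ≈ 8.6 oz

water: 225.0 g; shredded cheddar: 2.3 cup; breadcrumbs: 8.6 oz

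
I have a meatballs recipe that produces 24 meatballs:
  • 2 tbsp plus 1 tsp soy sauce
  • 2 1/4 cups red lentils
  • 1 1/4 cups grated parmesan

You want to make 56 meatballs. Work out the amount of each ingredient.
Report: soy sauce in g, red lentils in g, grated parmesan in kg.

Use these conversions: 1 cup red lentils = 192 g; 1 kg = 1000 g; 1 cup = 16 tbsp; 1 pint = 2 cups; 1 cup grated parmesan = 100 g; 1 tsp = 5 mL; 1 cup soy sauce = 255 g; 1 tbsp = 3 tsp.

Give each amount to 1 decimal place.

Scaling factor: 56/24 = 7/3.
soy sauce: (2 tbsp + 1 tsp = 7/3 tbsp) × 7/3 ÷ 16 tbsp/cup × 255 g/cup ≈ 86.8 g
red lentils: 2.25 cup × 7/3 × 192 g/cup = 1008.0 g
grated parmesan: 1.25 cup × 7/3 × 100 g/cup ÷ 1000 g/kg ≈ 0.3 kg

soy sauce: 86.8 g; red lentils: 1008.0 g; grated parmesan: 0.3 kg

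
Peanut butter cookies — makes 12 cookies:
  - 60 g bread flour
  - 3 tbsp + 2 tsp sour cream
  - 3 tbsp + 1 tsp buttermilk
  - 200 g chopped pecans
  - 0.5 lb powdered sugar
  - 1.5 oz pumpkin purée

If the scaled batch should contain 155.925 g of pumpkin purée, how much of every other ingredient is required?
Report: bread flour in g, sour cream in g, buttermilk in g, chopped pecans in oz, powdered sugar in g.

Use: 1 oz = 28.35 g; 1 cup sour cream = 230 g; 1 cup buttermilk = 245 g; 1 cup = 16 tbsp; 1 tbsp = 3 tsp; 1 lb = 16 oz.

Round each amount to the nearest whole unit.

bread flour: 220 g; sour cream: 193 g; buttermilk: 187 g; chopped pecans: 26 oz; powdered sugar: 832 g

The original recipe has 42.525 g of pumpkin purée, so the scaling factor is 155.925 ÷ 42.525 = 11/3.
bread flour: 60 g × 11/3 = 220 g
sour cream: (3 tbsp + 2 tsp = 11/3 tbsp) × 11/3 ÷ 16 tbsp/cup × 230 g/cup ≈ 193 g
buttermilk: (3 tbsp + 1 tsp = 10/3 tbsp) × 11/3 ÷ 16 tbsp/cup × 245 g/cup ≈ 187 g
chopped pecans: 200 g × 11/3 ÷ 28.35 g/oz ≈ 26 oz
powdered sugar: 0.5 lb × 11/3 × 16 oz/lb × 28.35 g/oz ≈ 832 g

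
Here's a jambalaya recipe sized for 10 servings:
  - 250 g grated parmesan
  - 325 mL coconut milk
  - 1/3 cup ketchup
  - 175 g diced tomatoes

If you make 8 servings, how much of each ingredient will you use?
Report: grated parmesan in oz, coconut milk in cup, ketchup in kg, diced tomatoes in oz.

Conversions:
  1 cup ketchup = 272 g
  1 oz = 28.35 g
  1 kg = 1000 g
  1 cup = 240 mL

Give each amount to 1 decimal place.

Scaling factor: 8/10 = 4/5 = 0.8.
grated parmesan: 250 g × 4/5 ÷ 28.35 g/oz ≈ 7.1 oz
coconut milk: 325 mL × 4/5 ÷ 240 mL/cup ≈ 1.1 cup
ketchup: 1/3 cup × 4/5 × 272 g/cup ÷ 1000 g/kg ≈ 0.1 kg
diced tomatoes: 175 g × 4/5 ÷ 28.35 g/oz ≈ 4.9 oz

grated parmesan: 7.1 oz; coconut milk: 1.1 cup; ketchup: 0.1 kg; diced tomatoes: 4.9 oz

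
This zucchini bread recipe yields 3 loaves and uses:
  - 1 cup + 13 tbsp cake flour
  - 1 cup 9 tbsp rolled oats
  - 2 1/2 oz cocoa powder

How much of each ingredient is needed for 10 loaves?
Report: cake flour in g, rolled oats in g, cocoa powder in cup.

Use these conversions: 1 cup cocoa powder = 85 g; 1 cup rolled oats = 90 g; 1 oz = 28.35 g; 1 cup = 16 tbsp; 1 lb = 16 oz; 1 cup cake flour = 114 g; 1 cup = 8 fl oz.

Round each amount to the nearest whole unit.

cake flour: 689 g; rolled oats: 469 g; cocoa powder: 3 cup

Scaling factor: 10/3.
cake flour: (1 cup + 13 tbsp = 1.8125 cup) × 10/3 × 114 g/cup ≈ 689 g
rolled oats: (1 cup + 9 tbsp = 1.5625 cup) × 10/3 × 90 g/cup ≈ 469 g
cocoa powder: 2.5 oz × 10/3 × 28.35 g/oz ÷ 85 g/cup ≈ 3 cup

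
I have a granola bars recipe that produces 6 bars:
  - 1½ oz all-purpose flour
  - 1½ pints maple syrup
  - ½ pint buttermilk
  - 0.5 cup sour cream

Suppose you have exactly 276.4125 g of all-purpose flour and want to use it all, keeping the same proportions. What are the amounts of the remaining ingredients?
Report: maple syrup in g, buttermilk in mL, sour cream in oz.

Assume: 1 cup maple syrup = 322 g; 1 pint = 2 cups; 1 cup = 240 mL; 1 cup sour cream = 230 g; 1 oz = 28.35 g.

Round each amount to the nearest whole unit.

The original recipe has 42.525 g of all-purpose flour, so the scaling factor is 276.4125 ÷ 42.525 = 13/2 = 6.5.
maple syrup: 1.5 pint × 13/2 × 2 cup/pint × 322 g/cup = 6279 g
buttermilk: 0.5 pint × 13/2 × 2 cup/pint × 240 mL/cup = 1560 mL
sour cream: 0.5 cup × 13/2 × 230 g/cup ÷ 28.35 g/oz ≈ 26 oz

maple syrup: 6279 g; buttermilk: 1560 mL; sour cream: 26 oz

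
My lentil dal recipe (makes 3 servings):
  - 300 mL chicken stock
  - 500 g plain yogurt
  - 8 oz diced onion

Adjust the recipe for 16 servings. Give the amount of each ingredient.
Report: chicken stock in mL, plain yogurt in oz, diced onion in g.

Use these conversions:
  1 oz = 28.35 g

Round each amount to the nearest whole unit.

chicken stock: 1600 mL; plain yogurt: 94 oz; diced onion: 1210 g

Scaling factor: 16/3.
chicken stock: 300 mL × 16/3 = 1600 mL
plain yogurt: 500 g × 16/3 ÷ 28.35 g/oz ≈ 94 oz
diced onion: 8 oz × 16/3 × 28.35 g/oz ≈ 1210 g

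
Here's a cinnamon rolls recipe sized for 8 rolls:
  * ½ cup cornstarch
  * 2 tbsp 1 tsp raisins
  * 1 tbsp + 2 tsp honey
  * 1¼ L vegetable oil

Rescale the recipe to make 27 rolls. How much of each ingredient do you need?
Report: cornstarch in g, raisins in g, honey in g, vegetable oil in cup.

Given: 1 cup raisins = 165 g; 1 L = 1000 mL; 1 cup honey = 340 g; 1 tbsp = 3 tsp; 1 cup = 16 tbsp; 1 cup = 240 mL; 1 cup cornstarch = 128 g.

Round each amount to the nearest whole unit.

Scaling factor: 27/8 = 3.375.
cornstarch: 0.5 cup × 27/8 × 128 g/cup = 216 g
raisins: (2 tbsp + 1 tsp = 7/3 tbsp) × 27/8 ÷ 16 tbsp/cup × 165 g/cup ≈ 81 g
honey: (1 tbsp + 2 tsp = 5/3 tbsp) × 27/8 ÷ 16 tbsp/cup × 340 g/cup ≈ 120 g
vegetable oil: 1.25 L × 27/8 × 1000 mL/L ÷ 240 mL/cup ≈ 18 cup

cornstarch: 216 g; raisins: 81 g; honey: 120 g; vegetable oil: 18 cup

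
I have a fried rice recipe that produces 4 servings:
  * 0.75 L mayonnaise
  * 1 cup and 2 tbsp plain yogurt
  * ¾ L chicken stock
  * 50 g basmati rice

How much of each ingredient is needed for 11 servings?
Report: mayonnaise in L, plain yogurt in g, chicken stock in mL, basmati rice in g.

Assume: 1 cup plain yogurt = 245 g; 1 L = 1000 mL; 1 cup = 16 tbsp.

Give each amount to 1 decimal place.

mayonnaise: 2.1 L; plain yogurt: 758.0 g; chicken stock: 2062.5 mL; basmati rice: 137.5 g

Scaling factor: 11/4 = 2.75.
mayonnaise: 0.75 L × 11/4 ≈ 2.1 L
plain yogurt: (1 cup + 2 tbsp = 1.125 cup) × 11/4 × 245 g/cup ≈ 758.0 g
chicken stock: 0.75 L × 11/4 × 1000 mL/L = 2062.5 mL
basmati rice: 50 g × 11/4 = 137.5 g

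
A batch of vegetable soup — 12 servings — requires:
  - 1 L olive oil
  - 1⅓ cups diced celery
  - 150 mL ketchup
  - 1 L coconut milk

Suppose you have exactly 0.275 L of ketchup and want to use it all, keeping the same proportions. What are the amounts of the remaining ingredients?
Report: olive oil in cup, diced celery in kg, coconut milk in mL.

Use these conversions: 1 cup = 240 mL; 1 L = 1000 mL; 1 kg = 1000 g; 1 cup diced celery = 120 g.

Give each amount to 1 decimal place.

olive oil: 7.6 cup; diced celery: 0.3 kg; coconut milk: 1833.3 mL

The original recipe has 0.15 L of ketchup, so the scaling factor is 0.275 ÷ 0.15 = 11/6.
olive oil: 1 L × 11/6 × 1000 mL/L ÷ 240 mL/cup ≈ 7.6 cup
diced celery: 4/3 cup × 11/6 × 120 g/cup ÷ 1000 g/kg ≈ 0.3 kg
coconut milk: 1 L × 11/6 × 1000 mL/L ≈ 1833.3 mL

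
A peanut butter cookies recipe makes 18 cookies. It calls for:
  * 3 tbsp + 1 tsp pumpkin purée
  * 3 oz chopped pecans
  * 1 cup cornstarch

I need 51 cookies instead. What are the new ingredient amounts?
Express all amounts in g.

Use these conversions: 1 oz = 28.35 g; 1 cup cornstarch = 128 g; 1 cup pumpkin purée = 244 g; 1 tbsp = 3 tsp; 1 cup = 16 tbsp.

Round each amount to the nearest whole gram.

Scaling factor: 51/18 = 17/6.
pumpkin purée: (3 tbsp + 1 tsp = 10/3 tbsp) × 17/6 ÷ 16 tbsp/cup × 244 g/cup ≈ 144 g
chopped pecans: 3 oz × 17/6 × 28.35 g/oz ≈ 241 g
cornstarch: 1 cup × 17/6 × 128 g/cup ≈ 363 g

pumpkin purée: 144 g; chopped pecans: 241 g; cornstarch: 363 g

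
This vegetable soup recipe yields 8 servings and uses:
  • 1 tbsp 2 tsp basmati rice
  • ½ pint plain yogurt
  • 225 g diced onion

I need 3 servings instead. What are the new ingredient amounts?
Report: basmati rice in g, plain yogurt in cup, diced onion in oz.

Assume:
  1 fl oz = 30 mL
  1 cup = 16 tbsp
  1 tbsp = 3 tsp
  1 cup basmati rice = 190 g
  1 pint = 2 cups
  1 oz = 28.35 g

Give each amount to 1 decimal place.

basmati rice: 7.4 g; plain yogurt: 0.4 cup; diced onion: 3.0 oz

Scaling factor: 3/8 = 0.375.
basmati rice: (1 tbsp + 2 tsp = 5/3 tbsp) × 3/8 ÷ 16 tbsp/cup × 190 g/cup ≈ 7.4 g
plain yogurt: 0.5 pint × 3/8 × 2 cup/pint ≈ 0.4 cup
diced onion: 225 g × 3/8 ÷ 28.35 g/oz ≈ 3.0 oz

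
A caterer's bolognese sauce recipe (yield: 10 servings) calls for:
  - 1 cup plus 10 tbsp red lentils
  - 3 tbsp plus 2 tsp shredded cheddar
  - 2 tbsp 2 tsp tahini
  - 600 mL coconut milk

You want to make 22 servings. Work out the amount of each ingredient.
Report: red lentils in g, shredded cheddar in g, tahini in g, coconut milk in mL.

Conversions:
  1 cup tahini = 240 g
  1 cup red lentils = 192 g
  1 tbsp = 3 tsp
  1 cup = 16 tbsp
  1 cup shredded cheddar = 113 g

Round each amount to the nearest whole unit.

Scaling factor: 22/10 = 11/5 = 2.2.
red lentils: (1 cup + 10 tbsp = 1.625 cup) × 11/5 × 192 g/cup ≈ 686 g
shredded cheddar: (3 tbsp + 2 tsp = 11/3 tbsp) × 11/5 ÷ 16 tbsp/cup × 113 g/cup ≈ 57 g
tahini: (2 tbsp + 2 tsp = 8/3 tbsp) × 11/5 ÷ 16 tbsp/cup × 240 g/cup = 88 g
coconut milk: 600 mL × 11/5 = 1320 mL

red lentils: 686 g; shredded cheddar: 57 g; tahini: 88 g; coconut milk: 1320 mL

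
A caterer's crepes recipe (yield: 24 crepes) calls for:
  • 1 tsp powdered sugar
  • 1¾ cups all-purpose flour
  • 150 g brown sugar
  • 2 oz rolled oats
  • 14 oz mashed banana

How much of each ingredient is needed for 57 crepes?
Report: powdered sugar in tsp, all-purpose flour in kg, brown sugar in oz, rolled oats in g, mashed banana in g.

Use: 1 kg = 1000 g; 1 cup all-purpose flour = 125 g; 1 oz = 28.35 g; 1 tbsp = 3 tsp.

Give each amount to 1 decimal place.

powdered sugar: 2.4 tsp; all-purpose flour: 0.5 kg; brown sugar: 12.6 oz; rolled oats: 134.7 g; mashed banana: 942.6 g

Scaling factor: 57/24 = 19/8 = 2.375.
powdered sugar: 1 tsp × 19/8 ≈ 2.4 tsp
all-purpose flour: 1.75 cup × 19/8 × 125 g/cup ÷ 1000 g/kg ≈ 0.5 kg
brown sugar: 150 g × 19/8 ÷ 28.35 g/oz ≈ 12.6 oz
rolled oats: 2 oz × 19/8 × 28.35 g/oz ≈ 134.7 g
mashed banana: 14 oz × 19/8 × 28.35 g/oz ≈ 942.6 g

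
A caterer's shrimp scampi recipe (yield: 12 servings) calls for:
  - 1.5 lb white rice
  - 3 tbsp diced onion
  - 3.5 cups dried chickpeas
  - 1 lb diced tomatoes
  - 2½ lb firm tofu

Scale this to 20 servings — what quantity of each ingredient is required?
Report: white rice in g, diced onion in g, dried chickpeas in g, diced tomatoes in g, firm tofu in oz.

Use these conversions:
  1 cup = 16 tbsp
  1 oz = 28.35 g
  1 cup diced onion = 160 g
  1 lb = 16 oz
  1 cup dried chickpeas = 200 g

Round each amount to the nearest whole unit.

white rice: 1134 g; diced onion: 50 g; dried chickpeas: 1167 g; diced tomatoes: 756 g; firm tofu: 67 oz

Scaling factor: 20/12 = 5/3.
white rice: 1.5 lb × 5/3 × 16 oz/lb × 28.35 g/oz = 1134 g
diced onion: 3 tbsp × 5/3 ÷ 16 tbsp/cup × 160 g/cup = 50 g
dried chickpeas: 3.5 cup × 5/3 × 200 g/cup ≈ 1167 g
diced tomatoes: 1 lb × 5/3 × 16 oz/lb × 28.35 g/oz = 756 g
firm tofu: 2.5 lb × 5/3 × 16 oz/lb ≈ 67 oz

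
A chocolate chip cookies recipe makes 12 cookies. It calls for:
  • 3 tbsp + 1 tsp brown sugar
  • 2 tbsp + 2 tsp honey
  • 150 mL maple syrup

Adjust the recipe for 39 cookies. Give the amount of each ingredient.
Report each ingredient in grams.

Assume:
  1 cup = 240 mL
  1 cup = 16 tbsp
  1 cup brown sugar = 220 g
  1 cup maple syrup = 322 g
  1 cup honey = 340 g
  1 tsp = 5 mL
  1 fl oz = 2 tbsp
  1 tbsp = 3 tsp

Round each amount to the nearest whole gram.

brown sugar: 149 g; honey: 184 g; maple syrup: 654 g

Scaling factor: 39/12 = 13/4 = 3.25.
brown sugar: (3 tbsp + 1 tsp = 10/3 tbsp) × 13/4 ÷ 16 tbsp/cup × 220 g/cup ≈ 149 g
honey: (2 tbsp + 2 tsp = 8/3 tbsp) × 13/4 ÷ 16 tbsp/cup × 340 g/cup ≈ 184 g
maple syrup: 150 mL × 13/4 ÷ 240 mL/cup × 322 g/cup ≈ 654 g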